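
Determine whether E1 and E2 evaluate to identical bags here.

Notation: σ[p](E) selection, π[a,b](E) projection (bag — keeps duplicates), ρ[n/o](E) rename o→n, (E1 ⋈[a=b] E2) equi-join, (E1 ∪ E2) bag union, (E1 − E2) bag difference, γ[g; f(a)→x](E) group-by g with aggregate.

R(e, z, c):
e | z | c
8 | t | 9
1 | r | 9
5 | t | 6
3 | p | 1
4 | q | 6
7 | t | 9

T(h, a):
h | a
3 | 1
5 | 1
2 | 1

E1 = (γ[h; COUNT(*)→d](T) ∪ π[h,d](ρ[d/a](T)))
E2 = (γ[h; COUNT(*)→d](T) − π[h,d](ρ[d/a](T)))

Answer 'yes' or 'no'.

E1 per-node cardinality:
  T → 3
  γ[h; COUNT(*)→d](T) → 3
  T → 3
  ρ[d/a](T) → 3
  π[h,d](ρ[d/a](T)) → 3
  (γ[h; COUNT(*)→d](T) ∪ π[h,d](ρ[d/a](T))) → 6
E2 per-node cardinality:
  T → 3
  γ[h; COUNT(*)→d](T) → 3
  T → 3
  ρ[d/a](T) → 3
  π[h,d](ρ[d/a](T)) → 3
  (γ[h; COUNT(*)→d](T) − π[h,d](ρ[d/a](T))) → 0

E1 result:
h | d
2 | 1
2 | 1
3 | 1
3 | 1
5 | 1
5 | 1
E2 result:
h | d
(0 rows)
Witness: (3, 1) appears 2× in E1 but 0× in E2.

no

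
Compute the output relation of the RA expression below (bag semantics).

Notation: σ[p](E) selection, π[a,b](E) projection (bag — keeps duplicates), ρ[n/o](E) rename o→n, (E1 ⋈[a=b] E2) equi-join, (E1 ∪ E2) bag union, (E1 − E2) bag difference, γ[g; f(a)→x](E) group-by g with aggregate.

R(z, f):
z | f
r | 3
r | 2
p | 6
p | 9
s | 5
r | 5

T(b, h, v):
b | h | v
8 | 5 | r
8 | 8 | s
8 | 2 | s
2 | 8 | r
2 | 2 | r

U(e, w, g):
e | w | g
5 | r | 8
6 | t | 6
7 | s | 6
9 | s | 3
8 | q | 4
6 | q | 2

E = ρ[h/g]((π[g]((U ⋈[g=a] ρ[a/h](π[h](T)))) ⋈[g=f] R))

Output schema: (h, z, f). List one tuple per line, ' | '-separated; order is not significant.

Row counts bottom-up:
  U → 6
  T → 5
  π[h](T) → 5
  ρ[a/h](π[h](T)) → 5
  (U ⋈[g=a] ρ[a/h](π[h](T))) → 4
  π[g]((U ⋈[g=a] ρ[a/h](π[h](T)))) → 4
  R → 6
  (π[g]((U ⋈[g=a] ρ[a/h](π[h](T)))) ⋈[g=f] R) → 2
  ρ[h/g]((π[g]((U ⋈[g=a] ρ[a/h](π[h](T)))) ⋈[g=f] R)) → 2

== RESULT ==
h | z | f
2 | r | 2
2 | r | 2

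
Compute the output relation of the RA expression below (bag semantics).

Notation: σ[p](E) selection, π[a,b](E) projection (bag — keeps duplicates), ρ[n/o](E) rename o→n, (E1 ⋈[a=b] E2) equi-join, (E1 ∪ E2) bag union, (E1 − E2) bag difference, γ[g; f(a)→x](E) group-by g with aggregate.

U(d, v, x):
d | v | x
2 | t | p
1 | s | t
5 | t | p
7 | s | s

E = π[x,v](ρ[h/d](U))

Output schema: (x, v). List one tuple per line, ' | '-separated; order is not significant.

Stepwise |·|:
  U → 4
  ρ[h/d](U) → 4
  π[x,v](ρ[h/d](U)) → 4

== RESULT ==
x | v
p | t
p | t
s | s
t | s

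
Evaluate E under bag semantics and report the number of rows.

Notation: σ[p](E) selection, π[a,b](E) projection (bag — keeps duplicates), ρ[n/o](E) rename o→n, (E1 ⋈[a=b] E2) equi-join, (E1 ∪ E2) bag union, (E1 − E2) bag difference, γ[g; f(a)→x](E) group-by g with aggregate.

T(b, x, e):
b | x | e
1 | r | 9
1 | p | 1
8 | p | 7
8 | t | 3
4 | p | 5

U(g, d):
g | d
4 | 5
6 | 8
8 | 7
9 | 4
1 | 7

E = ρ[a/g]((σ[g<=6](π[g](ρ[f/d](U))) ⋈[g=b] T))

Stepwise |·|:
  U → 5
  ρ[f/d](U) → 5
  π[g](ρ[f/d](U)) → 5
  σ[g<=6](π[g](ρ[f/d](U))) → 3
  T → 5
  (σ[g<=6](π[g](ρ[f/d](U))) ⋈[g=b] T) → 3
  ρ[a/g]((σ[g<=6](π[g](ρ[f/d](U))) ⋈[g=b] T)) → 3

|E| = 3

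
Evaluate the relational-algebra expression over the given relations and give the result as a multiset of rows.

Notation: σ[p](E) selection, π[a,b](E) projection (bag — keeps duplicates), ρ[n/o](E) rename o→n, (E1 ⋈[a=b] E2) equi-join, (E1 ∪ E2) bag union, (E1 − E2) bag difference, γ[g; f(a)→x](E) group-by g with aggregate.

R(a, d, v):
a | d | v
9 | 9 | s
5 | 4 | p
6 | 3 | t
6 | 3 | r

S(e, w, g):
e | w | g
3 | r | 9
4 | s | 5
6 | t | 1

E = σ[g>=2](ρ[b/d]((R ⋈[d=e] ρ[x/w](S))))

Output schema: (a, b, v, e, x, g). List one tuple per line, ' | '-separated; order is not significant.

Stepwise |·|:
  R → 4
  S → 3
  ρ[x/w](S) → 3
  (R ⋈[d=e] ρ[x/w](S)) → 3
  ρ[b/d]((R ⋈[d=e] ρ[x/w](S))) → 3
  σ[g>=2](ρ[b/d]((R ⋈[d=e] ρ[x/w](S)))) → 3

== RESULT ==
a | b | v | e | x | g
5 | 4 | p | 4 | s | 5
6 | 3 | r | 3 | r | 9
6 | 3 | t | 3 | r | 9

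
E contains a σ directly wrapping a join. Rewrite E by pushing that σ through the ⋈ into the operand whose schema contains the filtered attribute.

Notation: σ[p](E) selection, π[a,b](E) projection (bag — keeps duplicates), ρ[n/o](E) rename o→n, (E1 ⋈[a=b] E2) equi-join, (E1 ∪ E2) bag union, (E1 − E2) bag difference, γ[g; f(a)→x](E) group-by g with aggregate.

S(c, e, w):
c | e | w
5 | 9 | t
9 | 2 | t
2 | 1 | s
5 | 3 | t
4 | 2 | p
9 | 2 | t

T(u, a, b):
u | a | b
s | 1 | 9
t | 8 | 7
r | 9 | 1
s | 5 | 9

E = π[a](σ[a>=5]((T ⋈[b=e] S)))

σ filters on a, owned by the left side.
E' = π[a]((σ[a>=5](T) ⋈[b=e] S))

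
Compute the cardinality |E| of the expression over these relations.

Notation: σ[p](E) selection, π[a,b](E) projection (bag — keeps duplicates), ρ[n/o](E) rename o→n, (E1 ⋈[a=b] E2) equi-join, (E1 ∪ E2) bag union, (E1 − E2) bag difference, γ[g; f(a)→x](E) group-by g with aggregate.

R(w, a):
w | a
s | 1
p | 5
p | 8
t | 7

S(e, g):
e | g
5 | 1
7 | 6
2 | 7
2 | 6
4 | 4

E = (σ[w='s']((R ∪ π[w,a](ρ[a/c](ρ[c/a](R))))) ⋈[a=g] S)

Stepwise |·|:
  R → 4
  R → 4
  ρ[c/a](R) → 4
  ρ[a/c](ρ[c/a](R)) → 4
  π[w,a](ρ[a/c](ρ[c/a](R))) → 4
  (R ∪ π[w,a](ρ[a/c](ρ[c/a](R)))) → 8
  σ[w='s']((R ∪ π[w,a](ρ[a/c](ρ[c/a](R))))) → 2
  S → 5
  (σ[w='s']((R ∪ π[w,a](ρ[a/c](ρ[c/a](R))))) ⋈[a=g] S) → 2

|E| = 2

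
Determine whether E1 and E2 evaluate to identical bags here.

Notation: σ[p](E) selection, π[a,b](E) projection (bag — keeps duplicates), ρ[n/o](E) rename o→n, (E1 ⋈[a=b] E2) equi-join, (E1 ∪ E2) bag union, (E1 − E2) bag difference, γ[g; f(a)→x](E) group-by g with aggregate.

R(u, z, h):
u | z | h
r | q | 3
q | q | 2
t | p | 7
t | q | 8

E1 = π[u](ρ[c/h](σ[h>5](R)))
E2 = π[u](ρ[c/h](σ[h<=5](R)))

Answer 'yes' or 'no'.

E1 row counts bottom-up:
  R → 4
  σ[h>5](R) → 2
  ρ[c/h](σ[h>5](R)) → 2
  π[u](ρ[c/h](σ[h>5](R))) → 2
E2 row counts bottom-up:
  R → 4
  σ[h<=5](R) → 2
  ρ[c/h](σ[h<=5](R)) → 2
  π[u](ρ[c/h](σ[h<=5](R))) → 2

E1 result:
u
t
t
E2 result:
u
q
r
Witness: ('r',) appears 0× in E1 but 1× in E2.

no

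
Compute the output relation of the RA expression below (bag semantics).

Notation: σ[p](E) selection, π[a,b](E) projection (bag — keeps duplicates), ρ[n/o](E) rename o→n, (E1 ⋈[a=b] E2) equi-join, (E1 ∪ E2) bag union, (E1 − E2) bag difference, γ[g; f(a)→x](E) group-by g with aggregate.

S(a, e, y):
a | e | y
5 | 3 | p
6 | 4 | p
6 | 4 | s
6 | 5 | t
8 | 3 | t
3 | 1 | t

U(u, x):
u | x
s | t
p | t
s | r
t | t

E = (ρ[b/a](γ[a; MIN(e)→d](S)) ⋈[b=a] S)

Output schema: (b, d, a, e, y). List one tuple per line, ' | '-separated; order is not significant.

Row counts bottom-up:
  S → 6
  γ[a; MIN(e)→d](S) → 4
  ρ[b/a](γ[a; MIN(e)→d](S)) → 4
  S → 6
  (ρ[b/a](γ[a; MIN(e)→d](S)) ⋈[b=a] S) → 6

== RESULT ==
b | d | a | e | y
3 | 1 | 3 | 1 | t
5 | 3 | 5 | 3 | p
6 | 4 | 6 | 4 | p
6 | 4 | 6 | 4 | s
6 | 4 | 6 | 5 | t
8 | 3 | 8 | 3 | t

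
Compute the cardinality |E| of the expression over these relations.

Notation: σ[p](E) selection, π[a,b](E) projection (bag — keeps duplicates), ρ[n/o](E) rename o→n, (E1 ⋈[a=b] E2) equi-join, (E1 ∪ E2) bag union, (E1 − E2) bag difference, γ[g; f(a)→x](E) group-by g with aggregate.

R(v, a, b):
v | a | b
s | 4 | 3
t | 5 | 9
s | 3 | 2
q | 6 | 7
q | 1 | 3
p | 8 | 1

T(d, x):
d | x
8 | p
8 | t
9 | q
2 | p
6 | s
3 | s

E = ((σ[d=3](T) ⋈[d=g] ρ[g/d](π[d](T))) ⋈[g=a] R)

Subexpression sizes:
  T → 6
  σ[d=3](T) → 1
  T → 6
  π[d](T) → 6
  ρ[g/d](π[d](T)) → 6
  (σ[d=3](T) ⋈[d=g] ρ[g/d](π[d](T))) → 1
  R → 6
  ((σ[d=3](T) ⋈[d=g] ρ[g/d](π[d](T))) ⋈[g=a] R) → 1

|E| = 1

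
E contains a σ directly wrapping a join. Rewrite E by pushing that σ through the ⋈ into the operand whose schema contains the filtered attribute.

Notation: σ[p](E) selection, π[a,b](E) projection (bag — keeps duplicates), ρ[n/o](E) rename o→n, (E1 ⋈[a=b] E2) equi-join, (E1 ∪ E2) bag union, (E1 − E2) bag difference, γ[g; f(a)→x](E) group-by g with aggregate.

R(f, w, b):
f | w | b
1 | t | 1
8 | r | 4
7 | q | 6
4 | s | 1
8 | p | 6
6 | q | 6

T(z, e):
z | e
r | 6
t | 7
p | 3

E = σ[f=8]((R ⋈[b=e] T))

σ filters on f, owned by the left side.
E' = (σ[f=8](R) ⋈[b=e] T)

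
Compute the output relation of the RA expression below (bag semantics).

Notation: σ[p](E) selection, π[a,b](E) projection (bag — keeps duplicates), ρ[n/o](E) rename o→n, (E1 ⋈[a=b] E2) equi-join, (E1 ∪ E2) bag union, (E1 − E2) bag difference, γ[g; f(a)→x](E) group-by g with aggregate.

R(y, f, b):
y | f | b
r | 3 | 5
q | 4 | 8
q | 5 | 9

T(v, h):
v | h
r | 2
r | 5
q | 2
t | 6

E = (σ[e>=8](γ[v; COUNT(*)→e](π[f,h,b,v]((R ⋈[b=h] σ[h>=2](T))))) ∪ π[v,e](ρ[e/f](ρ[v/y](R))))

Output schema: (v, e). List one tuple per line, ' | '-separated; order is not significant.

Subexpression sizes:
  R → 3
  T → 4
  σ[h>=2](T) → 4
  (R ⋈[b=h] σ[h>=2](T)) → 1
  π[f,h,b,v]((R ⋈[b=h] σ[h>=2](T))) → 1
  γ[v; COUNT(*)→e](π[f,h,b,v]((R ⋈[b=h] σ[h>=2](T)))) → 1
  σ[e>=8](γ[v; COUNT(*)→e](π[f,h,b,v]((R ⋈[b=h] σ[h>=2](T))))) → 0
  R → 3
  ρ[v/y](R) → 3
  ρ[e/f](ρ[v/y](R)) → 3
  π[v,e](ρ[e/f](ρ[v/y](R))) → 3
  (σ[e>=8](γ[v; COUNT(*)→e](π[f,h,b,v]((R ⋈[b=h] σ[h>=2](T))))) ∪ π[v,e](ρ[e/f](ρ[v/y](R)))) → 3

== RESULT ==
v | e
q | 4
q | 5
r | 3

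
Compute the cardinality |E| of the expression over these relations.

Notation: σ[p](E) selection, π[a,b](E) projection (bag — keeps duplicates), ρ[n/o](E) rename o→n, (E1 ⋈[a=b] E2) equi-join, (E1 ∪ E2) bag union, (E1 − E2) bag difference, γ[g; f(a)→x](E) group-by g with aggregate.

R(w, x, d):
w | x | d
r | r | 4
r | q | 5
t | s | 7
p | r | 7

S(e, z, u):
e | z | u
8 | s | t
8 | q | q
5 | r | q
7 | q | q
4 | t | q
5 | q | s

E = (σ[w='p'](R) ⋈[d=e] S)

Row counts bottom-up:
  R → 4
  σ[w='p'](R) → 1
  S → 6
  (σ[w='p'](R) ⋈[d=e] S) → 1

|E| = 1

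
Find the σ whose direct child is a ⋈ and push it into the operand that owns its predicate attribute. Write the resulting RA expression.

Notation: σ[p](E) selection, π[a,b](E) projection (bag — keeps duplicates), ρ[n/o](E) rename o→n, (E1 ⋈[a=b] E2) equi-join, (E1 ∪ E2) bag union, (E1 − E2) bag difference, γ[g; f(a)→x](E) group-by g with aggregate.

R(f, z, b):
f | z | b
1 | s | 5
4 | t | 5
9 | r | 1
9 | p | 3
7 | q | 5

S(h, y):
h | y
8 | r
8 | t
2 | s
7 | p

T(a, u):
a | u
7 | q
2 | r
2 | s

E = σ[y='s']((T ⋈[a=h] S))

σ filters on y, owned by the right side.
E' = (T ⋈[a=h] σ[y='s'](S))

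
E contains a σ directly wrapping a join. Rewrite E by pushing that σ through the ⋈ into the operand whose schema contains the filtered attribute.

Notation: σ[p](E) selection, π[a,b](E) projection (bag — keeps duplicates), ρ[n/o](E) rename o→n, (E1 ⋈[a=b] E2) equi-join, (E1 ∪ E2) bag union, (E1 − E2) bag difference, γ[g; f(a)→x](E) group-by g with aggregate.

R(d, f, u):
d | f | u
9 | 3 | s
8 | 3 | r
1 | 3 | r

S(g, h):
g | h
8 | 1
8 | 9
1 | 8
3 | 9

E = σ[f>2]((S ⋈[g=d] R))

σ filters on f, owned by the right side.
E' = (S ⋈[g=d] σ[f>2](R))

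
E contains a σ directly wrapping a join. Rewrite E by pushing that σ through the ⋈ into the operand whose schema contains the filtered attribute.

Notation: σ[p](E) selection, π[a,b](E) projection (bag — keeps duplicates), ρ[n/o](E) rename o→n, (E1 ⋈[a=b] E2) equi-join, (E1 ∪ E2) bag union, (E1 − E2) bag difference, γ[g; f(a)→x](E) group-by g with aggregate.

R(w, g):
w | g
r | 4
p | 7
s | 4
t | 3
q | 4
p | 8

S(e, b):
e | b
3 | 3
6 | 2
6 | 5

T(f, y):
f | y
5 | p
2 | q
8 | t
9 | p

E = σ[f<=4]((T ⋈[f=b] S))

σ filters on f, owned by the left side.
E' = (σ[f<=4](T) ⋈[f=b] S)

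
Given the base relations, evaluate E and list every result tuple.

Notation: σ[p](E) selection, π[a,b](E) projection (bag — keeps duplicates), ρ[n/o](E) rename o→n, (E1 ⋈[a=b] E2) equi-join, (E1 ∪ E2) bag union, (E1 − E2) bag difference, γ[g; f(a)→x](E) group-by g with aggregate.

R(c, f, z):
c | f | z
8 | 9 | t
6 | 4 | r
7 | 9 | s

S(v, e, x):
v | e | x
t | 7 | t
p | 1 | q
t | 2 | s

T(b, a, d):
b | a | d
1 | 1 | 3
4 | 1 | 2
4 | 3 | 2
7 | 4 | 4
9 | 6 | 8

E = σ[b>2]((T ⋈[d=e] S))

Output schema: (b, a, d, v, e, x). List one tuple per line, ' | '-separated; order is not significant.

Row counts bottom-up:
  T → 5
  S → 3
  (T ⋈[d=e] S) → 2
  σ[b>2]((T ⋈[d=e] S)) → 2

== RESULT ==
b | a | d | v | e | x
4 | 1 | 2 | t | 2 | s
4 | 3 | 2 | t | 2 | s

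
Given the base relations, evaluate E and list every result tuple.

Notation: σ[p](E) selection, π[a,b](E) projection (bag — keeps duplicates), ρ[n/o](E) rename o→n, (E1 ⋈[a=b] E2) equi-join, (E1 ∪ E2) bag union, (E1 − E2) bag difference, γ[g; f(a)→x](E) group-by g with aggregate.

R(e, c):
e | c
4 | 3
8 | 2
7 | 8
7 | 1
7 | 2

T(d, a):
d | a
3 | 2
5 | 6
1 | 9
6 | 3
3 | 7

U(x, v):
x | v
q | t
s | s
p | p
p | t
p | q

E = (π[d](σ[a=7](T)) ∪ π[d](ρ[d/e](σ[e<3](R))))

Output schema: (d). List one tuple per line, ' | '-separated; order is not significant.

Row counts bottom-up:
  T → 5
  σ[a=7](T) → 1
  π[d](σ[a=7](T)) → 1
  R → 5
  σ[e<3](R) → 0
  ρ[d/e](σ[e<3](R)) → 0
  π[d](ρ[d/e](σ[e<3](R))) → 0
  (π[d](σ[a=7](T)) ∪ π[d](ρ[d/e](σ[e<3](R)))) → 1

== RESULT ==
d
3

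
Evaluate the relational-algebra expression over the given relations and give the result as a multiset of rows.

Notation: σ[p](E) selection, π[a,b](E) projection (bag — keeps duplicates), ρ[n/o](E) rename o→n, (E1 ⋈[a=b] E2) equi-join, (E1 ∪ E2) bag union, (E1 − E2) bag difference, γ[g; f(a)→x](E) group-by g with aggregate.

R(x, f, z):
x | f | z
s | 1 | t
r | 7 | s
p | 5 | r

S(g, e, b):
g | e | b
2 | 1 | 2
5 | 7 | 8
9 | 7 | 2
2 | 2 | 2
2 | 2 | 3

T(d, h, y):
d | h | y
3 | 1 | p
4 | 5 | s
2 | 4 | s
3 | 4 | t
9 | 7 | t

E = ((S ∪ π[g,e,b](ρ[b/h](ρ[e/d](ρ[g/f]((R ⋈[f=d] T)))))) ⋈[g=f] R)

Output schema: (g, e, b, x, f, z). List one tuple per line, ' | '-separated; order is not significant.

Subexpression sizes:
  S → 5
  R → 3
  T → 5
  (R ⋈[f=d] T) → 0
  ρ[g/f]((R ⋈[f=d] T)) → 0
  ρ[e/d](ρ[g/f]((R ⋈[f=d] T))) → 0
  ρ[b/h](ρ[e/d](ρ[g/f]((R ⋈[f=d] T)))) → 0
  π[g,e,b](ρ[b/h](ρ[e/d](ρ[g/f]((R ⋈[f=d] T))))) → 0
  (S ∪ π[g,e,b](ρ[b/h](ρ[e/d](ρ[g/f]((R ⋈[f=d] T)))))) → 5
  R → 3
  ((S ∪ π[g,e,b](ρ[b/h](ρ[e/d](ρ[g/f]((R ⋈[f=d] T)))))) ⋈[g=f] R) → 1

== RESULT ==
g | e | b | x | f | z
5 | 7 | 8 | p | 5 | r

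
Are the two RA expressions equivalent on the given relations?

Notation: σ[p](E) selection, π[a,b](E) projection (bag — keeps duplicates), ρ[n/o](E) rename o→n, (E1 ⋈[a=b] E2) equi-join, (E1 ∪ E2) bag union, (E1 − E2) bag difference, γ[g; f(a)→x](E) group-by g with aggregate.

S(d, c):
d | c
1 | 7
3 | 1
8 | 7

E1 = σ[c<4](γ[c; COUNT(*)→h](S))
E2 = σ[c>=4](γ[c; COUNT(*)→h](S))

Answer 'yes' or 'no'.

E1 stepwise |·|:
  S → 3
  γ[c; COUNT(*)→h](S) → 2
  σ[c<4](γ[c; COUNT(*)→h](S)) → 1
E2 stepwise |·|:
  S → 3
  γ[c; COUNT(*)→h](S) → 2
  σ[c>=4](γ[c; COUNT(*)→h](S)) → 1

E1 result:
c | h
1 | 1
E2 result:
c | h
7 | 2
Witness: (1, 1) appears 1× in E1 but 0× in E2.

no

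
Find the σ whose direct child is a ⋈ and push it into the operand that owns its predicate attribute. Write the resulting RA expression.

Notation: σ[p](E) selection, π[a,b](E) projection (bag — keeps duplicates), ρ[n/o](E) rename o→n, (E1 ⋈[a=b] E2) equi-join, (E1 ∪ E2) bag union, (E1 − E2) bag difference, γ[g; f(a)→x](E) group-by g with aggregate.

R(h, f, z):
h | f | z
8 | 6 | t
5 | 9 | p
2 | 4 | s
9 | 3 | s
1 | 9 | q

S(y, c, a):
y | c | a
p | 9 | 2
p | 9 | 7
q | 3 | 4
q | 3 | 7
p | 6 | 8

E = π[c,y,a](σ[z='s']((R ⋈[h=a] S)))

σ filters on z, owned by the left side.
E' = π[c,y,a]((σ[z='s'](R) ⋈[h=a] S))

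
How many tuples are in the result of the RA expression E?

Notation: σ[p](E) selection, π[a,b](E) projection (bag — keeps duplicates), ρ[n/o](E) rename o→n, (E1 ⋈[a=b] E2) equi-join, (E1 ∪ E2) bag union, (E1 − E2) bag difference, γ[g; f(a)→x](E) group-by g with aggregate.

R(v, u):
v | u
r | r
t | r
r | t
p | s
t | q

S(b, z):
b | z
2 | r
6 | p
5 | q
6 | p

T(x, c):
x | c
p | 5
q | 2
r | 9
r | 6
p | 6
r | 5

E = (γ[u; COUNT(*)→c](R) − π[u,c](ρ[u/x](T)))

Per-node cardinality:
  R → 5
  γ[u; COUNT(*)→c](R) → 4
  T → 6
  ρ[u/x](T) → 6
  π[u,c](ρ[u/x](T)) → 6
  (γ[u; COUNT(*)→c](R) − π[u,c](ρ[u/x](T))) → 4

|E| = 4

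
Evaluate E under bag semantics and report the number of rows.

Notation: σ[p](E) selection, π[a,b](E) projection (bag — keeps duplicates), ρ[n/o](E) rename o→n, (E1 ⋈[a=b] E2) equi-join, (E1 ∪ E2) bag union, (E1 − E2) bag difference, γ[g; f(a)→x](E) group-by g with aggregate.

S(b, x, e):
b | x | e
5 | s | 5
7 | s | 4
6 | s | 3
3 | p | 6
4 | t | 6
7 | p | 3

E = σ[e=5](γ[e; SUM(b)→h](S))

Per-node cardinality:
  S → 6
  γ[e; SUM(b)→h](S) → 4
  σ[e=5](γ[e; SUM(b)→h](S)) → 1

|E| = 1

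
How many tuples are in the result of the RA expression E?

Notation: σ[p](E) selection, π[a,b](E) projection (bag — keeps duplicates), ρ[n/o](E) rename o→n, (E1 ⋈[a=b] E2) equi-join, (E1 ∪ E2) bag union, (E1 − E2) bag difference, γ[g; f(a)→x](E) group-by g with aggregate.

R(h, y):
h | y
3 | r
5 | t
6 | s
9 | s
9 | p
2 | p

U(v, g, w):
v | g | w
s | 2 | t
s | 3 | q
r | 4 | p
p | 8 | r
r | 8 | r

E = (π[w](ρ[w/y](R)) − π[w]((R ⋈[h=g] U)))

Per-node cardinality:
  R → 6
  ρ[w/y](R) → 6
  π[w](ρ[w/y](R)) → 6
  R → 6
  U → 5
  (R ⋈[h=g] U) → 2
  π[w]((R ⋈[h=g] U)) → 2
  (π[w](ρ[w/y](R)) − π[w]((R ⋈[h=g] U))) → 5

|E| = 5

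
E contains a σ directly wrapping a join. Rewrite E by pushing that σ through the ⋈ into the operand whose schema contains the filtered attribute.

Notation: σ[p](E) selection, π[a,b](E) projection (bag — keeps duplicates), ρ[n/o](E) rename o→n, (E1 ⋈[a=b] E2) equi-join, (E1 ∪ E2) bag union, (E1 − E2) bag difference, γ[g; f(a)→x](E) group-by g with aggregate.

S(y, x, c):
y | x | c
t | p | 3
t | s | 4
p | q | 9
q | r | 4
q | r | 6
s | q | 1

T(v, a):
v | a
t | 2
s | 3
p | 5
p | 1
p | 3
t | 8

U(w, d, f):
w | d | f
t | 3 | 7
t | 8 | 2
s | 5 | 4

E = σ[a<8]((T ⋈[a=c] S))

σ filters on a, owned by the left side.
E' = (σ[a<8](T) ⋈[a=c] S)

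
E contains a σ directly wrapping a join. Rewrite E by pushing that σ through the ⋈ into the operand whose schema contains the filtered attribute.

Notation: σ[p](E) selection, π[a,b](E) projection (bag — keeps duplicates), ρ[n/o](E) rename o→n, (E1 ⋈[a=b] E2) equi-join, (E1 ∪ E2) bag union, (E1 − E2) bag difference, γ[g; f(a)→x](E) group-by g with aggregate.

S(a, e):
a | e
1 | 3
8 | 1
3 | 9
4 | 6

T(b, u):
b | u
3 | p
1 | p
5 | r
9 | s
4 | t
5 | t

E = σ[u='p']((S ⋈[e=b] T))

σ filters on u, owned by the right side.
E' = (S ⋈[e=b] σ[u='p'](T))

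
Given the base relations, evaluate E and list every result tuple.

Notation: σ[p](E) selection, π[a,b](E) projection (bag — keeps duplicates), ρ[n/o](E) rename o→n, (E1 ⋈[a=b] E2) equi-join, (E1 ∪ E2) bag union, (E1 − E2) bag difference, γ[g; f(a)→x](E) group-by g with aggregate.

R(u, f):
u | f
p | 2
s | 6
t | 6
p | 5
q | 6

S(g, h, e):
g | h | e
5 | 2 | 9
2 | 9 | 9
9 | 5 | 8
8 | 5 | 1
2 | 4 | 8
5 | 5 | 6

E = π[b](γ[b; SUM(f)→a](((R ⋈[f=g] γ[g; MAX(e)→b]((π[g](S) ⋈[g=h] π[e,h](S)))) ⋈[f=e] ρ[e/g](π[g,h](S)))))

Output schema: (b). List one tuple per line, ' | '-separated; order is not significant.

Subexpression sizes:
  R → 5
  S → 6
  π[g](S) → 6
  S → 6
  π[e,h](S) → 6
  (π[g](S) ⋈[g=h] π[e,h](S)) → 9
  γ[g; MAX(e)→b]((π[g](S) ⋈[g=h] π[e,h](S))) → 3
  (R ⋈[f=g] γ[g; MAX(e)→b]((π[g](S) ⋈[g=h] π[e,h](S)))) → 2
  S → 6
  π[g,h](S) → 6
  ρ[e/g](π[g,h](S)) → 6
  ((R ⋈[f=g] γ[g; MAX(e)→b]((π[g](S) ⋈[g=h] π[e,h](S)))) ⋈[f=e] ρ[e/g](π[g,h](S))) → 4
  γ[b; SUM(f)→a](((R ⋈[f=g] γ[g; MAX(e)→b]((π[g](S) ⋈[g=h] π[e,h](S)))) ⋈[f=e] ρ[e/g](π[g,h](S)))) → 2
  π[b](γ[b; SUM(f)→a](((R ⋈[f=g] γ[g; MAX(e)→b]((π[g](S) ⋈[g=h] π[e,h](S)))) ⋈[f=e] ρ[e/g](π[g,h](S))))) → 2

== RESULT ==
b
8
9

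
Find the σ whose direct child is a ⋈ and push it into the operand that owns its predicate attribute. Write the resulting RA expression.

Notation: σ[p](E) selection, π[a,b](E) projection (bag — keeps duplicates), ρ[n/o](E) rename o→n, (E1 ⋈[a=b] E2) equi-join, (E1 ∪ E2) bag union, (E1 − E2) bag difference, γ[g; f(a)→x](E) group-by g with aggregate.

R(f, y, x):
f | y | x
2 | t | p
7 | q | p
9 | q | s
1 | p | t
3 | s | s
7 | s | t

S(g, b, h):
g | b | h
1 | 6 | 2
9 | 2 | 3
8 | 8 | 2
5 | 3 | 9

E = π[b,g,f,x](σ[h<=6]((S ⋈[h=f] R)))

σ filters on h, owned by the left side.
E' = π[b,g,f,x]((σ[h<=6](S) ⋈[h=f] R))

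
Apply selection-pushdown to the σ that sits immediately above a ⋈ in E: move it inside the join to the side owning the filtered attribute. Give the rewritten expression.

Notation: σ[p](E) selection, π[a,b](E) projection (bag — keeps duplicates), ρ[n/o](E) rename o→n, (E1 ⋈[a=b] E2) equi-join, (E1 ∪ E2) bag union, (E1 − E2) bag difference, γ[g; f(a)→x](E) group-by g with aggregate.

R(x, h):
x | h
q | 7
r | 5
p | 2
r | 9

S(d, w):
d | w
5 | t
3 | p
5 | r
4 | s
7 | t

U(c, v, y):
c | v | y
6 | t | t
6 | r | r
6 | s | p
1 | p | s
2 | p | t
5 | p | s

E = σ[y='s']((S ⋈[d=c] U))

σ filters on y, owned by the right side.
E' = (S ⋈[d=c] σ[y='s'](U))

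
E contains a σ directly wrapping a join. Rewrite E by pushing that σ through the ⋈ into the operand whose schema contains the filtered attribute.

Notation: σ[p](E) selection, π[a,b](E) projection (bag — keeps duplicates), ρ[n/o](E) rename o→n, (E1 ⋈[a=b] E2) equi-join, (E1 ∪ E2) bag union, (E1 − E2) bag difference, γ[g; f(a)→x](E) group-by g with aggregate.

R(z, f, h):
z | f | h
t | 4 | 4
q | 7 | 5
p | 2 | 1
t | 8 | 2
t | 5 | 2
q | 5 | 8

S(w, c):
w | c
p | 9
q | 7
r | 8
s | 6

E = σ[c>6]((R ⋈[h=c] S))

σ filters on c, owned by the right side.
E' = (R ⋈[h=c] σ[c>6](S))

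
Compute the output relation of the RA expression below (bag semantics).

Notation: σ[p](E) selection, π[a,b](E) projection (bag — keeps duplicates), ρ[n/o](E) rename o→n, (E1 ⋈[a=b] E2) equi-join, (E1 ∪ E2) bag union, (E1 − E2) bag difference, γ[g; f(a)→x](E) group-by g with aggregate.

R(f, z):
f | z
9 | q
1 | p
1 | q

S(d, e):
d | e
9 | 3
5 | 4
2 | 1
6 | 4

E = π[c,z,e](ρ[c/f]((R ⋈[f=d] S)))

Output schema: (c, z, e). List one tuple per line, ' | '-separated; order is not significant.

Per-node cardinality:
  R → 3
  S → 4
  (R ⋈[f=d] S) → 1
  ρ[c/f]((R ⋈[f=d] S)) → 1
  π[c,z,e](ρ[c/f]((R ⋈[f=d] S))) → 1

== RESULT ==
c | z | e
9 | q | 3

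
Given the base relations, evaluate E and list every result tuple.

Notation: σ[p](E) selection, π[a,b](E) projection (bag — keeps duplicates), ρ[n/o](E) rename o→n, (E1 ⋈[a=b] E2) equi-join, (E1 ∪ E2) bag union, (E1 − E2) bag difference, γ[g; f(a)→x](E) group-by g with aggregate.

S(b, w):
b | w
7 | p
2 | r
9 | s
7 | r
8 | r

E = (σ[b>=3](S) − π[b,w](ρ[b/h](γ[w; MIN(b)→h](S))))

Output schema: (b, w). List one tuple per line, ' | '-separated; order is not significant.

Per-node cardinality:
  S → 5
  σ[b>=3](S) → 4
  S → 5
  γ[w; MIN(b)→h](S) → 3
  ρ[b/h](γ[w; MIN(b)→h](S)) → 3
  π[b,w](ρ[b/h](γ[w; MIN(b)→h](S))) → 3
  (σ[b>=3](S) − π[b,w](ρ[b/h](γ[w; MIN(b)→h](S)))) → 2

== RESULT ==
b | w
7 | r
8 | r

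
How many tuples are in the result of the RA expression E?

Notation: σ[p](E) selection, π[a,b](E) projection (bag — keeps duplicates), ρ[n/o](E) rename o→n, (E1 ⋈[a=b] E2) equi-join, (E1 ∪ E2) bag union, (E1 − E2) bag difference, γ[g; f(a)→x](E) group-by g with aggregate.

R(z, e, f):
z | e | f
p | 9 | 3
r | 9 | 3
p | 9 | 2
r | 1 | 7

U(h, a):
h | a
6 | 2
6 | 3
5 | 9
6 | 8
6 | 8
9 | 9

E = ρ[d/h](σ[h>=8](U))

Per-node cardinality:
  U → 6
  σ[h>=8](U) → 1
  ρ[d/h](σ[h>=8](U)) → 1

|E| = 1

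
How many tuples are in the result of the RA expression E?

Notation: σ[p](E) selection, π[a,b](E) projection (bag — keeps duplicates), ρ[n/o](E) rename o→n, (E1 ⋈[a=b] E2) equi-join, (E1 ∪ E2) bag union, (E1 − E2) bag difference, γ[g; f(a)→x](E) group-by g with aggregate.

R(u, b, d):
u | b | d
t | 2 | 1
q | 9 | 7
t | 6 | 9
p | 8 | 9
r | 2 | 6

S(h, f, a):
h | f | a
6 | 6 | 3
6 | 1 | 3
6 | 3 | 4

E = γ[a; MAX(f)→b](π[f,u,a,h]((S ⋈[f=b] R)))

Per-node cardinality:
  S → 3
  R → 5
  (S ⋈[f=b] R) → 1
  π[f,u,a,h]((S ⋈[f=b] R)) → 1
  γ[a; MAX(f)→b](π[f,u,a,h]((S ⋈[f=b] R))) → 1

|E| = 1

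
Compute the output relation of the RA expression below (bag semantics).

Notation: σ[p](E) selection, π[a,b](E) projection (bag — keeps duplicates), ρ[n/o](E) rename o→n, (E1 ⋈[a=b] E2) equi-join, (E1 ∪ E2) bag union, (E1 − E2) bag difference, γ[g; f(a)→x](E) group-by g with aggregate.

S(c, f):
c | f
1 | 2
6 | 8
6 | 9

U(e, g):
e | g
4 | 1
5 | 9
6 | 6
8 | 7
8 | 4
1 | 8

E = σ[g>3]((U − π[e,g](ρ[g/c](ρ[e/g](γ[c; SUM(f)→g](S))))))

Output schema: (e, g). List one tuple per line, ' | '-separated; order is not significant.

Subexpression sizes:
  U → 6
  S → 3
  γ[c; SUM(f)→g](S) → 2
  ρ[e/g](γ[c; SUM(f)→g](S)) → 2
  ρ[g/c](ρ[e/g](γ[c; SUM(f)→g](S))) → 2
  π[e,g](ρ[g/c](ρ[e/g](γ[c; SUM(f)→g](S)))) → 2
  (U − π[e,g](ρ[g/c](ρ[e/g](γ[c; SUM(f)→g](S))))) → 6
  σ[g>3]((U − π[e,g](ρ[g/c](ρ[e/g](γ[c; SUM(f)→g](S)))))) → 5

== RESULT ==
e | g
1 | 8
5 | 9
6 | 6
8 | 4
8 | 7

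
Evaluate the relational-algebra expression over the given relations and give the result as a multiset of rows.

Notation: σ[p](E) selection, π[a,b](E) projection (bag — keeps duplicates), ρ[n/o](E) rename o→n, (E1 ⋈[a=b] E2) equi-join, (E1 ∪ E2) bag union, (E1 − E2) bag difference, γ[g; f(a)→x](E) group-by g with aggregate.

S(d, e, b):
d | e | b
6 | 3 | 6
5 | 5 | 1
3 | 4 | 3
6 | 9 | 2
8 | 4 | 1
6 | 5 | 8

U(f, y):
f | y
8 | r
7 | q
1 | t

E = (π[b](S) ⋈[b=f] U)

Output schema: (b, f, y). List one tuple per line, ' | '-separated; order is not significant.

Per-node cardinality:
  S → 6
  π[b](S) → 6
  U → 3
  (π[b](S) ⋈[b=f] U) → 3

== RESULT ==
b | f | y
1 | 1 | t
1 | 1 | t
8 | 8 | r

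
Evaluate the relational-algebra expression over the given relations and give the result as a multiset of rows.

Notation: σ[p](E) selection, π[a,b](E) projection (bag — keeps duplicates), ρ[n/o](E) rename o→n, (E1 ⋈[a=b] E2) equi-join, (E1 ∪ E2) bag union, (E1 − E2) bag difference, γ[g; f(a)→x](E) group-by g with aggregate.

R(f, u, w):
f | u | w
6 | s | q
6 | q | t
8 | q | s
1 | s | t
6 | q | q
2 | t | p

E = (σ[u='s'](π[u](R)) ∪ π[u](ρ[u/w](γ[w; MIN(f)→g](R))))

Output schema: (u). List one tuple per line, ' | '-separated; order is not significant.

Subexpression sizes:
  R → 6
  π[u](R) → 6
  σ[u='s'](π[u](R)) → 2
  R → 6
  γ[w; MIN(f)→g](R) → 4
  ρ[u/w](γ[w; MIN(f)→g](R)) → 4
  π[u](ρ[u/w](γ[w; MIN(f)→g](R))) → 4
  (σ[u='s'](π[u](R)) ∪ π[u](ρ[u/w](γ[w; MIN(f)→g](R)))) → 6

== RESULT ==
u
p
q
s
s
s
t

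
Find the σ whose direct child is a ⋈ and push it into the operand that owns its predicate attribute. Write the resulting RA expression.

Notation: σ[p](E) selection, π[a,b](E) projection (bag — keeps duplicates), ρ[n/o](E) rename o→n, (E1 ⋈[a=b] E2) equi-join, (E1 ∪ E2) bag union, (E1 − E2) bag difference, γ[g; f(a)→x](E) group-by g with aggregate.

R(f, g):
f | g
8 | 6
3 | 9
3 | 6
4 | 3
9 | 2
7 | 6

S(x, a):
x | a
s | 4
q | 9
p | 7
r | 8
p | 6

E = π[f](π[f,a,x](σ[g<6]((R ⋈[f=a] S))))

σ filters on g, owned by the left side.
E' = π[f](π[f,a,x]((σ[g<6](R) ⋈[f=a] S)))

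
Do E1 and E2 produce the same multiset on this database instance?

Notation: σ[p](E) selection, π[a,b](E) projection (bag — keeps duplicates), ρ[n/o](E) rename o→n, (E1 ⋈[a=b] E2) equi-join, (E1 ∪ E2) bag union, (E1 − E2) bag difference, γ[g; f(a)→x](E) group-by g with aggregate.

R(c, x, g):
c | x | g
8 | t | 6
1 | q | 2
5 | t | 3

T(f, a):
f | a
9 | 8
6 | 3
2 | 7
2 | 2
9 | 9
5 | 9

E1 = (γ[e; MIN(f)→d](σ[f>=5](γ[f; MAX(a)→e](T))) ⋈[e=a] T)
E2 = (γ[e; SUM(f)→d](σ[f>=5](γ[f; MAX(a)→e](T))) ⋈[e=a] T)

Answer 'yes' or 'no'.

E1 row counts bottom-up:
  T → 6
  γ[f; MAX(a)→e](T) → 4
  σ[f>=5](γ[f; MAX(a)→e](T)) → 3
  γ[e; MIN(f)→d](σ[f>=5](γ[f; MAX(a)→e](T))) → 2
  T → 6
  (γ[e; MIN(f)→d](σ[f>=5](γ[f; MAX(a)→e](T))) ⋈[e=a] T) → 3
E2 row counts bottom-up:
  T → 6
  γ[f; MAX(a)→e](T) → 4
  σ[f>=5](γ[f; MAX(a)→e](T)) → 3
  γ[e; SUM(f)→d](σ[f>=5](γ[f; MAX(a)→e](T))) → 2
  T → 6
  (γ[e; SUM(f)→d](σ[f>=5](γ[f; MAX(a)→e](T))) ⋈[e=a] T) → 3

E1 result:
e | d | f | a
3 | 6 | 6 | 3
9 | 5 | 5 | 9
9 | 5 | 9 | 9
E2 result:
e | d | f | a
3 | 6 | 6 | 3
9 | 14 | 5 | 9
9 | 14 | 9 | 9
Witness: (9, 5, 5, 9) appears 1× in E1 but 0× in E2.

no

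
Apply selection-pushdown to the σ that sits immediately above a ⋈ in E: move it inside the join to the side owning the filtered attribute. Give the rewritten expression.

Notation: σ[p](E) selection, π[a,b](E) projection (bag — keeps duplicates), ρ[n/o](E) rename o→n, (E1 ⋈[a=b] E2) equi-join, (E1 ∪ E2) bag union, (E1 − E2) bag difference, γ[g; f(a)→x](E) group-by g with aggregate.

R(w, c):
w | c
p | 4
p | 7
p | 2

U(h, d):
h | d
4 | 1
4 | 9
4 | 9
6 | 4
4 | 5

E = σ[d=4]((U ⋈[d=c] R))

σ filters on d, owned by the left side.
E' = (σ[d=4](U) ⋈[d=c] R)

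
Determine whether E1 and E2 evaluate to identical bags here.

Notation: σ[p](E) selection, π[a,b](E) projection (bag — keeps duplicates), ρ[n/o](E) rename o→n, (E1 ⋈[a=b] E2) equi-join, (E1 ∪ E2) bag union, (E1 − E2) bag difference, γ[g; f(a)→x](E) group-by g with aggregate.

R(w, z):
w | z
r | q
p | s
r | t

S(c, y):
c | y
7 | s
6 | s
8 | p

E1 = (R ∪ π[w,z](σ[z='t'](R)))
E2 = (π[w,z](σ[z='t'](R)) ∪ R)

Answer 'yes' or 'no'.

E1 per-node cardinality:
  R → 3
  R → 3
  σ[z='t'](R) → 1
  π[w,z](σ[z='t'](R)) → 1
  (R ∪ π[w,z](σ[z='t'](R))) → 4
E2 per-node cardinality:
  R → 3
  σ[z='t'](R) → 1
  π[w,z](σ[z='t'](R)) → 1
  R → 3
  (π[w,z](σ[z='t'](R)) ∪ R) → 4

E1 and E2 produce the same multiset:
w | z
p | s
r | q
r | t
r | t

yes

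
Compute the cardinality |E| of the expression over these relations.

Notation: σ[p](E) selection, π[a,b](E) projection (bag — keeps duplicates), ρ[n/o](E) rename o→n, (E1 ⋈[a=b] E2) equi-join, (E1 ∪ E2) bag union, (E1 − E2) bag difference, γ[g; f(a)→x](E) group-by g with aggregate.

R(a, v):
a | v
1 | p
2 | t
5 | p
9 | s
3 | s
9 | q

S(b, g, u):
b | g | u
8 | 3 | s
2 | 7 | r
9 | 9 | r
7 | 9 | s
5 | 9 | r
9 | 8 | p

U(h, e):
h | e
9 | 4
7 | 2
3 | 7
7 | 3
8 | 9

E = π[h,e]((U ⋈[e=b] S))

Stepwise |·|:
  U → 5
  S → 6
  (U ⋈[e=b] S) → 4
  π[h,e]((U ⋈[e=b] S)) → 4

|E| = 4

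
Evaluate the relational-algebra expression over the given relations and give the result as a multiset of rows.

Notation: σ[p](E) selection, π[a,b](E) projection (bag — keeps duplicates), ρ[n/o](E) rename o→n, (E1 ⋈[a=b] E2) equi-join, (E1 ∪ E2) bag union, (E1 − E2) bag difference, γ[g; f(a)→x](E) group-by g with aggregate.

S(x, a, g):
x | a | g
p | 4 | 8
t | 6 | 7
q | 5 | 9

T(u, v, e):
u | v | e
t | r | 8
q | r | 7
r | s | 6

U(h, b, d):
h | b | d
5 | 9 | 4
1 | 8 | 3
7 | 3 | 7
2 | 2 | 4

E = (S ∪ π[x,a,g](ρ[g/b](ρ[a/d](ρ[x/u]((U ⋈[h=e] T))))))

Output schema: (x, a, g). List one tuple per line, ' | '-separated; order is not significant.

Row counts bottom-up:
  S → 3
  U → 4
  T → 3
  (U ⋈[h=e] T) → 1
  ρ[x/u]((U ⋈[h=e] T)) → 1
  ρ[a/d](ρ[x/u]((U ⋈[h=e] T))) → 1
  ρ[g/b](ρ[a/d](ρ[x/u]((U ⋈[h=e] T)))) → 1
  π[x,a,g](ρ[g/b](ρ[a/d](ρ[x/u]((U ⋈[h=e] T))))) → 1
  (S ∪ π[x,a,g](ρ[g/b](ρ[a/d](ρ[x/u]((U ⋈[h=e] T)))))) → 4

== RESULT ==
x | a | g
p | 4 | 8
q | 5 | 9
q | 7 | 3
t | 6 | 7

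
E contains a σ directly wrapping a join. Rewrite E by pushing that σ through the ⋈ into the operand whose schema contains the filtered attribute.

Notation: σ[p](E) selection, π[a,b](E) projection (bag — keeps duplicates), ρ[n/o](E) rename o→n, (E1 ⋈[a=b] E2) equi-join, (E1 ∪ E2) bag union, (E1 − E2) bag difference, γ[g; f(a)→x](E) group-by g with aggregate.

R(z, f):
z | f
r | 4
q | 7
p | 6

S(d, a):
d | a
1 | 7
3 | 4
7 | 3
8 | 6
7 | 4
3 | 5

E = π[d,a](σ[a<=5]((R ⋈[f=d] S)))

σ filters on a, owned by the right side.
E' = π[d,a]((R ⋈[f=d] σ[a<=5](S)))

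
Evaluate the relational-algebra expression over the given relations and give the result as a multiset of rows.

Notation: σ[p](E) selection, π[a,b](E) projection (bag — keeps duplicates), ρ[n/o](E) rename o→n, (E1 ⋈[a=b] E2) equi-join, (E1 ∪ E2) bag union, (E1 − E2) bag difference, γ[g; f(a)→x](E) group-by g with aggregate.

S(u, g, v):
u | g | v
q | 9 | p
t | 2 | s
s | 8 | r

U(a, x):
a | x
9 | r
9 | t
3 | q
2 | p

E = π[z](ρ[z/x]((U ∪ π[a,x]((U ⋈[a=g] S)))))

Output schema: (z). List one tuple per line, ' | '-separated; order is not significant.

Subexpression sizes:
  U → 4
  U → 4
  S → 3
  (U ⋈[a=g] S) → 3
  π[a,x]((U ⋈[a=g] S)) → 3
  (U ∪ π[a,x]((U ⋈[a=g] S))) → 7
  ρ[z/x]((U ∪ π[a,x]((U ⋈[a=g] S)))) → 7
  π[z](ρ[z/x]((U ∪ π[a,x]((U ⋈[a=g] S))))) → 7

== RESULT ==
z
p
p
q
r
r
t
t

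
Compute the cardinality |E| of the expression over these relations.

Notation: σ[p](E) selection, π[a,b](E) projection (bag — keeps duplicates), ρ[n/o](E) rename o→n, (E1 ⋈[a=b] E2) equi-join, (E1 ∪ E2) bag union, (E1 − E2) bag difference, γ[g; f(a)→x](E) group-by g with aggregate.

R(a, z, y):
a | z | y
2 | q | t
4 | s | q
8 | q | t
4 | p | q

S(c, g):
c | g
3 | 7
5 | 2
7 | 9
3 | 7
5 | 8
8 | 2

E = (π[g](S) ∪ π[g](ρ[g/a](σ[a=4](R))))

Stepwise |·|:
  S → 6
  π[g](S) → 6
  R → 4
  σ[a=4](R) → 2
  ρ[g/a](σ[a=4](R)) → 2
  π[g](ρ[g/a](σ[a=4](R))) → 2
  (π[g](S) ∪ π[g](ρ[g/a](σ[a=4](R)))) → 8

|E| = 8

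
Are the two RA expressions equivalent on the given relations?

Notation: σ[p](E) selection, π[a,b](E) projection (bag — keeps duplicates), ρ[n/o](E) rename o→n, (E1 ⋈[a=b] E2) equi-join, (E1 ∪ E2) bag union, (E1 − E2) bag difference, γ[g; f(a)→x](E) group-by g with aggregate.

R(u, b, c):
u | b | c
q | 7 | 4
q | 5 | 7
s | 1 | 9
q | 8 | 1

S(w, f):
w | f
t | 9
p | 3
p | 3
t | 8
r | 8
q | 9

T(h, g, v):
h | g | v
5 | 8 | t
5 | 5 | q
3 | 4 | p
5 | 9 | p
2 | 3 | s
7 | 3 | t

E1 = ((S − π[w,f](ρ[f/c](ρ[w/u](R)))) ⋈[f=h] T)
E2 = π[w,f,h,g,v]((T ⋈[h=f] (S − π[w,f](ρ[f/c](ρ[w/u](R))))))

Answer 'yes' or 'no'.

E1 per-node cardinality:
  S → 6
  R → 4
  ρ[w/u](R) → 4
  ρ[f/c](ρ[w/u](R)) → 4
  π[w,f](ρ[f/c](ρ[w/u](R))) → 4
  (S − π[w,f](ρ[f/c](ρ[w/u](R)))) → 6
  T → 6
  ((S − π[w,f](ρ[f/c](ρ[w/u](R)))) ⋈[f=h] T) → 2
E2 per-node cardinality:
  T → 6
  S → 6
  R → 4
  ρ[w/u](R) → 4
  ρ[f/c](ρ[w/u](R)) → 4
  π[w,f](ρ[f/c](ρ[w/u](R))) → 4
  (S − π[w,f](ρ[f/c](ρ[w/u](R)))) → 6
  (T ⋈[h=f] (S − π[w,f](ρ[f/c](ρ[w/u](R))))) → 2
  π[w,f,h,g,v]((T ⋈[h=f] (S − π[w,f](ρ[f/c](ρ[w/u](R)))))) → 2

E1 and E2 produce the same multiset:
w | f | h | g | v
p | 3 | 3 | 4 | p
p | 3 | 3 | 4 | p

yes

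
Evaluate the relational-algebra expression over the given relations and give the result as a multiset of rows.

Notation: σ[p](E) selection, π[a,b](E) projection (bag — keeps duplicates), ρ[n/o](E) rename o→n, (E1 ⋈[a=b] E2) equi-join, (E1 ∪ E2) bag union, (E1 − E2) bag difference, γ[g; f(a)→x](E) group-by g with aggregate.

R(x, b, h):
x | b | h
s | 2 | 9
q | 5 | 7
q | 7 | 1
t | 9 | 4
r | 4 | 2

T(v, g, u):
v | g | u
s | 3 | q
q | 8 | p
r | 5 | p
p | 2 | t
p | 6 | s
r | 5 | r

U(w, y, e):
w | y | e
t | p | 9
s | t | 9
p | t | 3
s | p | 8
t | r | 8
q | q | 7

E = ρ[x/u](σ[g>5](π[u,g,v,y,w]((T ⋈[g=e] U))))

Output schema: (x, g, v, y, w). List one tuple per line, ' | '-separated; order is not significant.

Row counts bottom-up:
  T → 6
  U → 6
  (T ⋈[g=e] U) → 3
  π[u,g,v,y,w]((T ⋈[g=e] U)) → 3
  σ[g>5](π[u,g,v,y,w]((T ⋈[g=e] U))) → 2
  ρ[x/u](σ[g>5](π[u,g,v,y,w]((T ⋈[g=e] U)))) → 2

== RESULT ==
x | g | v | y | w
p | 8 | q | p | s
p | 8 | q | r | t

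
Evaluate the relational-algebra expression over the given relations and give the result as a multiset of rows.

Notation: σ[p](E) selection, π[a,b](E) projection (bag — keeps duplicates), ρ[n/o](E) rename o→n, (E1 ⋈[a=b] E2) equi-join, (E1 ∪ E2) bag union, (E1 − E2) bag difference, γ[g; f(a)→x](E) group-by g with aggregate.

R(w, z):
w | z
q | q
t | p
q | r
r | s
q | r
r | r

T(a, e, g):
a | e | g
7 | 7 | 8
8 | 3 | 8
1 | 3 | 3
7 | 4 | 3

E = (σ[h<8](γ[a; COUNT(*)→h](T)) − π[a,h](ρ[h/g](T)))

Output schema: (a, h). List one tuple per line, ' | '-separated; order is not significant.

Subexpression sizes:
  T → 4
  γ[a; COUNT(*)→h](T) → 3
  σ[h<8](γ[a; COUNT(*)→h](T)) → 3
  T → 4
  ρ[h/g](T) → 4
  π[a,h](ρ[h/g](T)) → 4
  (σ[h<8](γ[a; COUNT(*)→h](T)) − π[a,h](ρ[h/g](T))) → 3

== RESULT ==
a | h
1 | 1
7 | 2
8 | 1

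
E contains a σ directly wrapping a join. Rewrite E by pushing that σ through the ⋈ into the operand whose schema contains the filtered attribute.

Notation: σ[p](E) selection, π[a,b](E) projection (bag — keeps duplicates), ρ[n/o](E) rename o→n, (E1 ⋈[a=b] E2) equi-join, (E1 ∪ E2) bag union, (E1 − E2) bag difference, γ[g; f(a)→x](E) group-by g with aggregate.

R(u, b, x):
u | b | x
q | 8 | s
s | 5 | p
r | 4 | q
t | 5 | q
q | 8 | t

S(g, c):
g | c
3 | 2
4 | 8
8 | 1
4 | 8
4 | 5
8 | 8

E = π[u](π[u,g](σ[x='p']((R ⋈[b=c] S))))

σ filters on x, owned by the left side.
E' = π[u](π[u,g]((σ[x='p'](R) ⋈[b=c] S)))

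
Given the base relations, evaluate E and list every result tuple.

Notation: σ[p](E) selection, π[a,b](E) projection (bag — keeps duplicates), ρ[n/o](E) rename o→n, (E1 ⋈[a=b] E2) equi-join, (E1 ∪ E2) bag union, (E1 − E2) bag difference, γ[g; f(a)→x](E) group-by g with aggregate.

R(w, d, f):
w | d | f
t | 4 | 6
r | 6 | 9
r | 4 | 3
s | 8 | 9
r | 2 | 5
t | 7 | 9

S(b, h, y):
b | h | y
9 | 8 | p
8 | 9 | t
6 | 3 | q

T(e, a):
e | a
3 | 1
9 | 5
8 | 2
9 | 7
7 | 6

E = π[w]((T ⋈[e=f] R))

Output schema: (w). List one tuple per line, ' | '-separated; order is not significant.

Subexpression sizes:
  T → 5
  R → 6
  (T ⋈[e=f] R) → 7
  π[w]((T ⋈[e=f] R)) → 7

== RESULT ==
w
r
r
r
s
s
t
t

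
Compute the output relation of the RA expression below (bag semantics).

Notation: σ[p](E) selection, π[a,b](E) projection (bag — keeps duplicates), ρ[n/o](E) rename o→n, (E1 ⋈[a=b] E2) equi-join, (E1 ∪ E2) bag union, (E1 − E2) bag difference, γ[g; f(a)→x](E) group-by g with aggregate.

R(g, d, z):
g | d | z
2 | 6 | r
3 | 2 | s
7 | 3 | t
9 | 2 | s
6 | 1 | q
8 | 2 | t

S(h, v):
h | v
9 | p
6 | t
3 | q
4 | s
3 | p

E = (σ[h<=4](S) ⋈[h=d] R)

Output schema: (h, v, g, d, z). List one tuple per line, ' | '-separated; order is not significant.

Subexpression sizes:
  S → 5
  σ[h<=4](S) → 3
  R → 6
  (σ[h<=4](S) ⋈[h=d] R) → 2

== RESULT ==
h | v | g | d | z
3 | p | 7 | 3 | t
3 | q | 7 | 3 | t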